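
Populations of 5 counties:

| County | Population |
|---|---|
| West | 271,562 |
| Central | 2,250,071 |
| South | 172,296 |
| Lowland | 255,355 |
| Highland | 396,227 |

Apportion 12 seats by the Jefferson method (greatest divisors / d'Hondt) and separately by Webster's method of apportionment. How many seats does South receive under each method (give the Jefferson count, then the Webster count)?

Jefferson: West 1, Central 9, South 0, Lowland 1, Highland 1.
Webster: West 1, Central 8, South 1, Lowland 1, Highland 1.
South gets 0 under Jefferson and 1 under Webster.

0 and 1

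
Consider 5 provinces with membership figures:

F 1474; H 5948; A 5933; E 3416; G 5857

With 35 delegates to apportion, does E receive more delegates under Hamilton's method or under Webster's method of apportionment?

Hamilton: F 2, H 9, A 9, E 6, G 9.
Webster: F 2, H 10, A 9, E 5, G 9.
E gets 6 under Hamilton and 5 under Webster.

Hamilton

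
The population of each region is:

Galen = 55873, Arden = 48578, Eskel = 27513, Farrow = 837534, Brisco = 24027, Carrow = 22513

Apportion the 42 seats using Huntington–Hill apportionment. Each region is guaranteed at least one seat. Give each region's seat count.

Galen 2, Arden 2, Eskel 1, Farrow 35, Brisco 1, Carrow 1

With divisor 23937: modified quotas Galen 2.334, Arden 2.029, Eskel 1.149, Farrow 34.989, Brisco 1.004, Carrow 0.941.
Geometric-mean thresholds: Galen √(2·3)=2.449, Arden √(2·3)=2.449, Eskel √(1·2)=1.414, Farrow √(34·35)=34.496, Brisco √(1·2)=1.414, Carrow (min 1).
Each quota rounded against its threshold gives Galen 2, Arden 2, Eskel 1, Farrow 35, Brisco 1, Carrow 1 (total 42).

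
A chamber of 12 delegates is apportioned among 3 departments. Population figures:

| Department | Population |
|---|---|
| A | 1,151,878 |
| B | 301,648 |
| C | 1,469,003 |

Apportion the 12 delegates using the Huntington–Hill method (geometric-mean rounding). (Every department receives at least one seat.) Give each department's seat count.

A=5, B=1, C=6

With divisor 242120: modified quotas A 4.757, B 1.246, C 6.067.
Geometric-mean thresholds: A √(4·5)=4.472, B √(1·2)=1.414, C √(6·7)=6.481.
Each quota rounded against its threshold gives A 5, B 1, C 6 (total 12).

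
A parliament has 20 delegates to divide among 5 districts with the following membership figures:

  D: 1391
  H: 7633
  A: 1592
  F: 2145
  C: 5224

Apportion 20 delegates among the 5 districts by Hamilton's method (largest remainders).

D 2, H 8, A 2, F 2, C 6

Standard divisor: 17985 ÷ 20 ≈ 899.25.
Standard quotas: D 1.5468, H 8.4882, A 1.7704, F 2.3853, C 5.8093.
Lower quotas: D 1, H 8, A 1, F 2, C 5 (sum 17, leaving 3 seats).
Remainders in descending order: C 0.8093, A 0.7704, D 0.5468, H 0.4882, F 0.3853.
Largest remainders: C, A, D receive the extra seats.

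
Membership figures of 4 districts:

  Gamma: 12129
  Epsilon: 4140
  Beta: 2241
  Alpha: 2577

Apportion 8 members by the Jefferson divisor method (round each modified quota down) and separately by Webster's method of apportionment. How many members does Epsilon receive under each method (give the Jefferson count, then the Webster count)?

Jefferson: Gamma 5, Epsilon 1, Beta 1, Alpha 1.
Webster: Gamma 4, Epsilon 2, Beta 1, Alpha 1.
Epsilon gets 1 under Jefferson and 2 under Webster.

1 and 2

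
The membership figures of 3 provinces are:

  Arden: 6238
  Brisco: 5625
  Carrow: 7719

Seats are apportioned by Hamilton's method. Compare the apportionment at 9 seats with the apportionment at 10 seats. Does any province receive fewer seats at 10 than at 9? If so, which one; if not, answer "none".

At 9 seats: Arden 3, Brisco 3, Carrow 3.
At 10 seats: Arden 3, Brisco 3, Carrow 4.
No province's allocation decreased.

none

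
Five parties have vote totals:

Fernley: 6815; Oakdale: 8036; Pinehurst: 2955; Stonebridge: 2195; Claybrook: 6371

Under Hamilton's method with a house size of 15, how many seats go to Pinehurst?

Standard divisor: 26372 ÷ 15 ≈ 1758.133.
Standard quotas: Fernley 3.8763, Oakdale 4.5708, Pinehurst 1.6808, Stonebridge 1.2485, Claybrook 3.6237.
Lower quotas: Fernley 3, Oakdale 4, Pinehurst 1, Stonebridge 1, Claybrook 3 (sum 12, leaving 3 seats).
Remainders in descending order: Fernley 0.8763, Pinehurst 0.6808, Claybrook 0.6237, Oakdale 0.5708, Stonebridge 0.2485.
Largest remainders: Fernley, Pinehurst, Claybrook receive the extra seats.
Pinehurst receives 2.

2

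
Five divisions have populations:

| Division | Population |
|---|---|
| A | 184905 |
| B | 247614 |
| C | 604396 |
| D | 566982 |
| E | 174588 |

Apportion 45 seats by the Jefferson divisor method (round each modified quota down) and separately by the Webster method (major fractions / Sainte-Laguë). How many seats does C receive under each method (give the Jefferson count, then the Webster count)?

Jefferson: A 4, B 6, C 16, D 15, E 4.
Webster: A 5, B 6, C 15, D 15, E 4.
C gets 16 under Jefferson and 15 under Webster.

16 and 15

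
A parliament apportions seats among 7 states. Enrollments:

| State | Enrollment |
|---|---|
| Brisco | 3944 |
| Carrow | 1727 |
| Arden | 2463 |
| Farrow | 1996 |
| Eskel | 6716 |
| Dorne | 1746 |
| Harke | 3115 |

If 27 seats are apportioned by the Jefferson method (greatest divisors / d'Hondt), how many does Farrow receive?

2

Standard divisor 21707/27 ≈ 803.963; standard quotas: Brisco 4.906, Carrow 2.148, Arden 3.064, Farrow 2.483, Eskel 8.354, Dorne 2.172, Harke 3.875.
Rounding down gives 4, 2, 3, 2, 8, 2, 3 = 24 seats, so the divisor must be adjusted.
With modified divisor 700: modified quotas Brisco 5.634, Carrow 2.467, Arden 3.519, Farrow 2.851, Eskel 9.594, Dorne 2.494, Harke 4.450.
Rounding down: Brisco 5, Carrow 2, Arden 3, Farrow 2, Eskel 9, Dorne 2, Harke 4 (total 27).
Farrow receives 2.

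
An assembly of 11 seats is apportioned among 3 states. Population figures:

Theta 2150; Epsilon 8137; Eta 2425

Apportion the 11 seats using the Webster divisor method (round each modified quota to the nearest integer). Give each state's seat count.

Standard divisor 12712/11 ≈ 1155.636; standard quotas: Theta 1.860, Epsilon 7.041, Eta 2.098.
Rounding to the nearest integer gives Theta 2, Epsilon 7, Eta 2 — total 11, matching the house size, so no adjustment is needed.

Theta: 2; Epsilon: 7; Eta: 2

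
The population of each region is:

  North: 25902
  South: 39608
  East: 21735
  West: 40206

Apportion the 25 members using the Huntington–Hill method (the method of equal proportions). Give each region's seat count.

North 5, South 8, East 4, West 8

With divisor 5076: modified quotas North 5.103, South 7.803, East 4.282, West 7.921.
Geometric-mean thresholds: North √(5·6)=5.477, South √(7·8)=7.483, East √(4·5)=4.472, West √(7·8)=7.483.
Each quota rounded against its threshold gives North 5, South 8, East 4, West 8 (total 25).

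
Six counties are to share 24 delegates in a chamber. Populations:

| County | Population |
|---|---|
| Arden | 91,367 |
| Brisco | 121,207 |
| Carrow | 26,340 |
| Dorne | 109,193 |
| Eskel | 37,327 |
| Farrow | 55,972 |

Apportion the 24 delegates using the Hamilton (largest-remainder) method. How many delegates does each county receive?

Total 441406; standard divisor 441406/24 ≈ 18391.917.
Standard quotas: Arden 4.9678, Brisco 6.5902, Carrow 1.4322, Dorne 5.9370, Eskel 2.0295, Farrow 3.0433.
Lower quotas: Arden 4, Brisco 6, Carrow 1, Dorne 5, Eskel 2, Farrow 3 (sum 21, leaving 3 seats).
Remainders in descending order: Arden 0.9678, Dorne 0.9370, Brisco 0.5902, Carrow 0.4322, Farrow 0.0433, Eskel 0.0295.
Largest remainders: Arden, Dorne, Brisco receive the extra seats.

Arden=5, Brisco=7, Carrow=1, Dorne=6, Eskel=2, Farrow=3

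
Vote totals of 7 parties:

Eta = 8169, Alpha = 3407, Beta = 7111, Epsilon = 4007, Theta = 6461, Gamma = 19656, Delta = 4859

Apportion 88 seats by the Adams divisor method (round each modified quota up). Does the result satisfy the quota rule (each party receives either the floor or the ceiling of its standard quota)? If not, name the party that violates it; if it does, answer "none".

Gamma

Standard quotas: Eta 13.394, Alpha 5.586, Beta 11.660, Epsilon 6.570, Theta 10.594, Gamma 32.229, Delta 7.967.
Adams allocation: Eta 13, Alpha 6, Beta 12, Epsilon 7, Theta 11, Gamma 31, Delta 8.
Gamma has quota 32.229 (lower 32, upper 33) but receives 31 — outside the quota interval.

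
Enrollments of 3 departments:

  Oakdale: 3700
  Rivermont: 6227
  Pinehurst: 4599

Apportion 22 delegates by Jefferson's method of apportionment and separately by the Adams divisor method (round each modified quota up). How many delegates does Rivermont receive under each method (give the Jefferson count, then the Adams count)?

Jefferson: Oakdale 5, Rivermont 10, Pinehurst 7.
Adams: Oakdale 6, Rivermont 9, Pinehurst 7.
Rivermont gets 10 under Jefferson and 9 under Adams.

10 and 9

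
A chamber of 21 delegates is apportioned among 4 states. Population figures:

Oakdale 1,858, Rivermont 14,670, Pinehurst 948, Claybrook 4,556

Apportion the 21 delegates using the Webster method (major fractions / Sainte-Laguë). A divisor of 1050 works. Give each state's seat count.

With modified divisor 1050: modified quotas Oakdale 1.770, Rivermont 13.971, Pinehurst 0.903, Claybrook 4.339.
Rounding to the nearest integer: Oakdale 2, Rivermont 14, Pinehurst 1, Claybrook 4 (total 21).

Oakdale 2; Rivermont 14; Pinehurst 1; Claybrook 4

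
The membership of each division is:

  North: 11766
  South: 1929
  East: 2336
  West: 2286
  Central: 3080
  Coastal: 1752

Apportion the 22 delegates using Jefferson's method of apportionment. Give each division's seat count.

Standard divisor 23149/22 ≈ 1052.227; standard quotas: North 11.182, South 1.833, East 2.220, West 2.173, Central 2.927, Coastal 1.665.
Rounding down gives 11, 1, 2, 2, 2, 1 = 19 seats, so the divisor must be adjusted.
With modified divisor 930: modified quotas North 12.652, South 2.074, East 2.512, West 2.458, Central 3.312, Coastal 1.884.
Rounding down: North 12, South 2, East 2, West 2, Central 3, Coastal 1 (total 22).

North: 12; South: 2; East: 2; West: 2; Central: 3; Coastal: 1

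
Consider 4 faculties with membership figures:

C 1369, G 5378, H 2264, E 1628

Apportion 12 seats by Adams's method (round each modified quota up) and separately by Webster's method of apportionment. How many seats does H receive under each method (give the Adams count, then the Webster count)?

3 and 2

Adams: C 2, G 5, H 3, E 2.
Webster: C 2, G 6, H 2, E 2.
H gets 3 under Adams and 2 under Webster.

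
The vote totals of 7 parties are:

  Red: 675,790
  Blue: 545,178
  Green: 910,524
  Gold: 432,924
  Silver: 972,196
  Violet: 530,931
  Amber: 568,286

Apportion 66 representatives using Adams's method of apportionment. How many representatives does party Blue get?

8

Standard divisor 4635829/66 ≈ 70239.833; standard quotas: Red 9.621, Blue 7.762, Green 12.963, Gold 6.164, Silver 13.841, Violet 7.559, Amber 8.091.
Rounding up gives 10, 8, 13, 7, 14, 8, 9 = 69 seats, so the divisor must be adjusted.
With modified divisor 74900: modified quotas Red 9.023, Blue 7.279, Green 12.157, Gold 5.780, Silver 12.980, Violet 7.089, Amber 7.587.
Rounding up: Red 10, Blue 8, Green 13, Gold 6, Silver 13, Violet 8, Amber 8 (total 66).
Blue receives 8.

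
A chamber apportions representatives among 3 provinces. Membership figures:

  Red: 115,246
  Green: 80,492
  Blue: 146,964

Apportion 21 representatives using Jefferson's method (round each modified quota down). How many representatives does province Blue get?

9

Standard divisor 342702/21 ≈ 16319.143; standard quotas: Red 7.062, Green 4.932, Blue 9.006.
Rounding down gives 7, 4, 9 = 20 seats, so the divisor must be adjusted.
With modified divisor 15400: modified quotas Red 7.484, Green 5.227, Blue 9.543.
Rounding down: Red 7, Green 5, Blue 9 (total 21).
Blue receives 9.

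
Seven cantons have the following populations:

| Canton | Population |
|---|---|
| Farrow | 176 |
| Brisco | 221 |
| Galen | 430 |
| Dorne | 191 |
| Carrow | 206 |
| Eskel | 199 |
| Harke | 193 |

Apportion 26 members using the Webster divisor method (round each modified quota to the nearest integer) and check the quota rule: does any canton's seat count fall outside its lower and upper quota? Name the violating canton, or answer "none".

Standard quotas: Farrow 2.832, Brisco 3.556, Galen 6.918, Dorne 3.073, Carrow 3.314, Eskel 3.202, Harke 3.105.
Webster allocation: Farrow 3, Brisco 4, Galen 7, Dorne 3, Carrow 3, Eskel 3, Harke 3.
Every allocation lies between the lower and upper quota.

none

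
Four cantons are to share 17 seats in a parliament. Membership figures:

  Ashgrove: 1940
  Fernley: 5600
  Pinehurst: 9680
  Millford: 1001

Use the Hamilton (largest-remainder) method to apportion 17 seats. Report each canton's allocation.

Ashgrove: 2, Fernley: 5, Pinehurst: 9, Millford: 1

Total 18221; standard divisor 18221/17 ≈ 1071.824.
Standard quotas: Ashgrove 1.8100, Fernley 5.2247, Pinehurst 9.0313, Millford 0.9339.
Lower quotas: Ashgrove 1, Fernley 5, Pinehurst 9, Millford 0 (sum 15, leaving 2 seats).
Remainders in descending order: Millford 0.9339, Ashgrove 0.8100, Fernley 0.2247, Pinehurst 0.0313.
Largest remainders: Millford, Ashgrove receive the extra seats.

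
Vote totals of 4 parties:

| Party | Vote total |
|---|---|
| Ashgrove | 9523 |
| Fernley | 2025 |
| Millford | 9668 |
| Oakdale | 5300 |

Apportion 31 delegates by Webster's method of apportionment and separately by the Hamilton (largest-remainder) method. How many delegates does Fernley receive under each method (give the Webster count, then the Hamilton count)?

2 and 3

Webster: Ashgrove 11, Fernley 2, Millford 12, Oakdale 6.
Hamilton: Ashgrove 11, Fernley 3, Millford 11, Oakdale 6.
Fernley gets 2 under Webster and 3 under Hamilton.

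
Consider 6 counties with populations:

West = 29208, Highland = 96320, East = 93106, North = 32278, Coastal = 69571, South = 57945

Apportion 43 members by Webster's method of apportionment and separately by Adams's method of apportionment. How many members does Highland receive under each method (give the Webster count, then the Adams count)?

11 and 10

Webster: West 3, Highland 11, East 10, North 4, Coastal 8, South 7.
Adams: West 4, Highland 10, East 10, North 4, Coastal 8, South 7.
Highland gets 11 under Webster and 10 under Adams.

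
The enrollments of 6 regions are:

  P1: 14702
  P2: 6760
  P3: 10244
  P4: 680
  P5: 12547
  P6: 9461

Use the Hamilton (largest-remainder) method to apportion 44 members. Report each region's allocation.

P1=12, P2=5, P3=8, P4=1, P5=10, P6=8

The standard divisor is 54394/44 ≈ 1236.227.
Standard quotas: P1 11.8926, P2 5.4683, P3 8.2865, P4 0.5501, P5 10.1494, P6 7.6531.
Lower quotas: P1 11, P2 5, P3 8, P4 0, P5 10, P6 7 (sum 41, leaving 3 seats).
Remainders in descending order: P1 0.8926, P6 0.6531, P4 0.5501, P2 0.4683, P3 0.2865, P5 0.1494.
Largest remainders: P1, P6, P4 receive the extra seats.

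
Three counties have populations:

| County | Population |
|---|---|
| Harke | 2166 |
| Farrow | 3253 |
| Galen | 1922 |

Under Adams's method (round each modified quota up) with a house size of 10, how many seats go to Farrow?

Standard divisor 7341/10 ≈ 734.1; standard quotas: Harke 2.951, Farrow 4.431, Galen 2.618.
Rounding up gives 3, 5, 3 = 11 seats, so the divisor must be adjusted.
With modified divisor 900: modified quotas Harke 2.407, Farrow 3.614, Galen 2.136.
Rounding up: Harke 3, Farrow 4, Galen 3 (total 10).
Farrow receives 4.

4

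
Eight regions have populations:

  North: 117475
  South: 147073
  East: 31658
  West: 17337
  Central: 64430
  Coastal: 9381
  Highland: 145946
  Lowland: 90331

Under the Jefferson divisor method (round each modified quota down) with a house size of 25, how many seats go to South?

Standard divisor 623631/25 ≈ 24945.24; standard quotas: North 4.709, South 5.896, East 1.269, West 0.695, Central 2.583, Coastal 0.376, Highland 5.851, Lowland 3.621.
Rounding down gives 4, 5, 1, 0, 2, 0, 5, 3 = 20 seats, so the divisor must be adjusted.
With modified divisor 21200: modified quotas North 5.541, South 6.937, East 1.493, West 0.818, Central 3.039, Coastal 0.443, Highland 6.884, Lowland 4.261.
Rounding down: North 5, South 6, East 1, West 0, Central 3, Coastal 0, Highland 6, Lowland 4 (total 25).
South receives 6.

6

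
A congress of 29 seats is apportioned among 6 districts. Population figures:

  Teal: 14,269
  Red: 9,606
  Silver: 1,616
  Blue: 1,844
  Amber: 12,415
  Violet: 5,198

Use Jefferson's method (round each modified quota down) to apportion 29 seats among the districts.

Teal 10; Red 6; Silver 1; Blue 1; Amber 8; Violet 3

Standard divisor 44948/29 ≈ 1549.931; standard quotas: Teal 9.206, Red 6.198, Silver 1.043, Blue 1.190, Amber 8.010, Violet 3.354.
Rounding down gives 9, 6, 1, 1, 8, 3 = 28 seats, so the divisor must be adjusted.
With modified divisor 1400: modified quotas Teal 10.192, Red 6.861, Silver 1.154, Blue 1.317, Amber 8.868, Violet 3.713.
Rounding down: Teal 10, Red 6, Silver 1, Blue 1, Amber 8, Violet 3 (total 29).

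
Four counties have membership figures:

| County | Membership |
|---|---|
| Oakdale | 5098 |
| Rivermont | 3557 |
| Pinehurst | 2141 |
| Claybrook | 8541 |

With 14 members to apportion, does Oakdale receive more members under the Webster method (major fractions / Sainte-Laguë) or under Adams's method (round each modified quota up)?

Webster: Oakdale 4, Rivermont 2, Pinehurst 2, Claybrook 6.
Adams: Oakdale 3, Rivermont 3, Pinehurst 2, Claybrook 6.
Oakdale gets 4 under Webster and 3 under Adams.

Webster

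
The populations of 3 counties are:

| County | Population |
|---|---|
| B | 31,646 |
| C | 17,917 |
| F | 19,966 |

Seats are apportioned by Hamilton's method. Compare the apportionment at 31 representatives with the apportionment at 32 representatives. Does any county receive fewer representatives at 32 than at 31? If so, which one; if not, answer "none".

none

At 31 seats: B 14, C 8, F 9.
At 32 seats: B 15, C 8, F 9.
No county's allocation decreased.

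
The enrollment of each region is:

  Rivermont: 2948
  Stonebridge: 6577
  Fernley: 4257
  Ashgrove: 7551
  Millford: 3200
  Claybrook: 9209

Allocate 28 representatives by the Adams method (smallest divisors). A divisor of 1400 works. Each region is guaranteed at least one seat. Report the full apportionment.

Rivermont 3, Stonebridge 5, Fernley 4, Ashgrove 6, Millford 3, Claybrook 7

With modified divisor 1400: modified quotas Rivermont 2.106, Stonebridge 4.698, Fernley 3.041, Ashgrove 5.394, Millford 2.286, Claybrook 6.578.
Rounding up: Rivermont 3, Stonebridge 5, Fernley 4, Ashgrove 6, Millford 3, Claybrook 7 (total 28).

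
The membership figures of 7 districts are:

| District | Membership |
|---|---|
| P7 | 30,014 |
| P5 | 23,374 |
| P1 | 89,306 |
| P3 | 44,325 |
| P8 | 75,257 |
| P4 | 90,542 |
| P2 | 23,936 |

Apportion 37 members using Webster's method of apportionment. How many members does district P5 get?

Standard divisor 376754/37 ≈ 10182.541; standard quotas: P7 2.948, P5 2.295, P1 8.771, P3 4.353, P8 7.391, P4 8.892, P2 2.351.
Rounding to the nearest integer gives 3, 2, 9, 4, 7, 9, 2 = 36 seats, so the divisor must be adjusted.
With modified divisor 9900: modified quotas P7 3.032, P5 2.361, P1 9.021, P3 4.477, P8 7.602, P4 9.146, P2 2.418.
Rounding to the nearest integer: P7 3, P5 2, P1 9, P3 4, P8 8, P4 9, P2 2 (total 37).
P5 receives 2.

2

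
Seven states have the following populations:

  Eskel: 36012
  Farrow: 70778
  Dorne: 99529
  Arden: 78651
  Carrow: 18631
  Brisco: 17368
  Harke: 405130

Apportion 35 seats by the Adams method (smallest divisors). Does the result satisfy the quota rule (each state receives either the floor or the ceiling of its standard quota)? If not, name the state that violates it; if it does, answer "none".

Harke

Standard quotas: Eskel 1.736, Farrow 3.412, Dorne 4.798, Arden 3.791, Carrow 0.898, Brisco 0.837, Harke 19.528.
Adams allocation: Eskel 2, Farrow 4, Dorne 5, Arden 4, Carrow 1, Brisco 1, Harke 18.
Harke has quota 19.528 (lower 19, upper 20) but receives 18 — outside the quota interval.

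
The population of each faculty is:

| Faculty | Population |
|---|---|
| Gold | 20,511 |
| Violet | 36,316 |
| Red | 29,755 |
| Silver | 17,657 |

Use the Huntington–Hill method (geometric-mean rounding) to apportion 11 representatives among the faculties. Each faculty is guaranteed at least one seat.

With divisor 9537: modified quotas Gold 2.151, Violet 3.808, Red 3.120, Silver 1.851.
Geometric-mean thresholds: Gold √(2·3)=2.449, Violet √(3·4)=3.464, Red √(3·4)=3.464, Silver √(1·2)=1.414.
Each quota rounded against its threshold gives Gold 2, Violet 4, Red 3, Silver 2 (total 11).

Gold: 2, Violet: 4, Red: 3, Silver: 2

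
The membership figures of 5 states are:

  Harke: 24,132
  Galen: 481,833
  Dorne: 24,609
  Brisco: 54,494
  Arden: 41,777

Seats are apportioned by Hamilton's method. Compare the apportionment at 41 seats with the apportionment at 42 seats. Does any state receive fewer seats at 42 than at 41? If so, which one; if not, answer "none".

Harke

At 41 seats: Harke 2, Galen 31, Dorne 2, Brisco 3, Arden 3.
At 42 seats: Harke 1, Galen 32, Dorne 2, Brisco 4, Arden 3.
Harke drops from 2 to 1.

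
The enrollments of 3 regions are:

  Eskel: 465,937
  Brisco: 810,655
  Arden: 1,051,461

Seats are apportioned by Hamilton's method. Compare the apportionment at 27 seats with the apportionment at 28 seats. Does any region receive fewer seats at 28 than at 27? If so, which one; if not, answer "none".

Eskel

At 27 seats: Eskel 6, Brisco 9, Arden 12.
At 28 seats: Eskel 5, Brisco 10, Arden 13.
Eskel drops from 6 to 5.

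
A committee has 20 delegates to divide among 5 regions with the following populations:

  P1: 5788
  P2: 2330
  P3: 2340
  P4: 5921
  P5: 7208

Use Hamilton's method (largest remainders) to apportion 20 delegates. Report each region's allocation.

P1=5, P2=2, P3=2, P4=5, P5=6

The standard divisor is 23587/20 ≈ 1179.35.
Standard quotas: P1 4.9078, P2 1.9757, P3 1.9841, P4 5.0206, P5 6.1118.
Lower quotas: P1 4, P2 1, P3 1, P4 5, P5 6 (sum 17, leaving 3 seats).
Remainders in descending order: P3 0.9841, P2 0.9757, P1 0.9078, P5 0.1118, P4 0.0206.
The surplus seats go to P3, P2, P1.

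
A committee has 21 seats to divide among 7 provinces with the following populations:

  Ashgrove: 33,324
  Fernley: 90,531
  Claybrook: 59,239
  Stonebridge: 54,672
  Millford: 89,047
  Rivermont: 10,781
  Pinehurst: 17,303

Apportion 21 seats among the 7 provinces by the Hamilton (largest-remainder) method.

The standard divisor is 354897/21 ≈ 16899.857.
Standard quotas: Ashgrove 1.9719, Fernley 5.3569, Claybrook 3.5053, Stonebridge 3.2351, Millford 5.2691, Rivermont 0.6379, Pinehurst 1.0239.
Lower quotas: Ashgrove 1, Fernley 5, Claybrook 3, Stonebridge 3, Millford 5, Rivermont 0, Pinehurst 1 (sum 18, leaving 3 seats).
Remainders in descending order: Ashgrove 0.9719, Rivermont 0.6379, Claybrook 0.5053, Fernley 0.3569, Millford 0.2691, Stonebridge 0.2351, Pinehurst 0.0239.
The surplus seats go to Ashgrove, Rivermont, Claybrook.

Ashgrove 2, Fernley 5, Claybrook 4, Stonebridge 3, Millford 5, Rivermont 1, Pinehurst 1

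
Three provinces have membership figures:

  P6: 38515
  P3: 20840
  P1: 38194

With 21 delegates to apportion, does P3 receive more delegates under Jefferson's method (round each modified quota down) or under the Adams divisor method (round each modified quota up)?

Adams

Jefferson: P6 9, P3 4, P1 8.
Adams: P6 8, P3 5, P1 8.
P3 gets 4 under Jefferson and 5 under Adams.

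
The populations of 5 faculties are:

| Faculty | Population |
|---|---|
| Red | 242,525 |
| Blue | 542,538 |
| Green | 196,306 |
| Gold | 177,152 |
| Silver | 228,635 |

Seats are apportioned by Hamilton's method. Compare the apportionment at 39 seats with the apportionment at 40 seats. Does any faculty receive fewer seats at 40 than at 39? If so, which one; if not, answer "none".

At 39 seats: Red 7, Blue 15, Green 6, Gold 5, Silver 6.
At 40 seats: Red 7, Blue 16, Green 6, Gold 5, Silver 6.
No faculty's allocation decreased.

none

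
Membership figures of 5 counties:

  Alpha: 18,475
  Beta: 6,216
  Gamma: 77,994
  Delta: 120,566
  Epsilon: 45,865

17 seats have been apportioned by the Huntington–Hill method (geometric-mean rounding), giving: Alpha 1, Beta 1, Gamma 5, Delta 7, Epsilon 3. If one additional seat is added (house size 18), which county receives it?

Priority for the next seat is population ÷ (√(s·(s+1))).
Priorities: Alpha 13063.798, Beta 4395.376, Gamma 14239.691, Delta 16111.309, Epsilon 13240.085.
Highest priority: Delta.

Delta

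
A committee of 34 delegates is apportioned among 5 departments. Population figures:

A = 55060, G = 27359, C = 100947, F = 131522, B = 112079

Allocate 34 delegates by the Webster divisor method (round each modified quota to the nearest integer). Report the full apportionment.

A 4; G 2; C 8; F 11; B 9

Standard divisor 426967/34 ≈ 12557.853; standard quotas: A 4.385, G 2.179, C 8.039, F 10.473, B 8.925.
Rounding to the nearest integer gives 4, 2, 8, 10, 9 = 33 seats, so the divisor must be adjusted.
With modified divisor 12400: modified quotas A 4.440, G 2.206, C 8.141, F 10.607, B 9.039.
Rounding to the nearest integer: A 4, G 2, C 8, F 11, B 9 (total 34).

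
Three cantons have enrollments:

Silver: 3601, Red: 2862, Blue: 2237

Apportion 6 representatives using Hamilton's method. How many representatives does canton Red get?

The standard divisor is 8700/6 = 1450.
Standard quotas: Silver 2.483, Red 1.974, Blue 1.543.
Lower quotas: Silver 2, Red 1, Blue 1 (sum 4, leaving 2 seats).
Remainders in descending order: Red 0.974, Blue 0.543, Silver 0.483.
The surplus seats go to Red, Blue.
Red receives 2.

2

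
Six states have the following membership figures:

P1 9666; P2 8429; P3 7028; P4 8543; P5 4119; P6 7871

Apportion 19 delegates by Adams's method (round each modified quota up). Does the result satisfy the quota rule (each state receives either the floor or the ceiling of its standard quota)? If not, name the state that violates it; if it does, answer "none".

none

Standard quotas: P1 4.023, P2 3.508, P3 2.925, P4 3.555, P5 1.714, P6 3.276.
Adams allocation: P1 4, P2 3, P3 3, P4 4, P5 2, P6 3.
Every allocation lies between the lower and upper quota.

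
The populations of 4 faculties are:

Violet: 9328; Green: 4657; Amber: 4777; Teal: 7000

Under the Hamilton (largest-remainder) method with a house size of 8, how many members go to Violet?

3

Standard divisor: 25762 ÷ 8 ≈ 3220.25.
Standard quotas: Violet 2.8967, Green 1.4462, Amber 1.4834, Teal 2.1737.
Lower quotas: Violet 2, Green 1, Amber 1, Teal 2 (sum 6, leaving 2 seats).
Remainders in descending order: Violet 0.8967, Amber 0.4834, Green 0.4462, Teal 0.1737.
Largest remainders: Violet, Amber receive the extra seats.
Violet receives 3.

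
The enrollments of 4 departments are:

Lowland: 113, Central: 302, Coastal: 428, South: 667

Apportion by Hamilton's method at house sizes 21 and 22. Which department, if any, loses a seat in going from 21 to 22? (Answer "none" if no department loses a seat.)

At 21 seats: Lowland 2, Central 4, Coastal 6, South 9.
At 22 seats: Lowland 2, Central 4, Coastal 6, South 10.
No department's allocation decreased.

none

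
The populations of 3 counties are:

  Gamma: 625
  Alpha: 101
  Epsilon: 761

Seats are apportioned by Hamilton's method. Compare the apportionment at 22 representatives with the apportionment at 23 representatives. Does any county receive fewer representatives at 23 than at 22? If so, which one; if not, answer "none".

Alpha

At 22 seats: Gamma 9, Alpha 2, Epsilon 11.
At 23 seats: Gamma 10, Alpha 1, Epsilon 12.
Alpha drops from 2 to 1.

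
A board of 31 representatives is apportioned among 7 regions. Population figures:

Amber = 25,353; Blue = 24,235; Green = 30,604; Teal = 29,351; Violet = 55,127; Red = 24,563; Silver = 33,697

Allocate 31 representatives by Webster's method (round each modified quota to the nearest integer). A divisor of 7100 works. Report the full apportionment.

With modified divisor 7100: modified quotas Amber 3.571, Blue 3.413, Green 4.310, Teal 4.134, Violet 7.764, Red 3.460, Silver 4.746.
Rounding to the nearest integer: Amber 4, Blue 3, Green 4, Teal 4, Violet 8, Red 3, Silver 5 (total 31).

Amber 4, Blue 3, Green 4, Teal 4, Violet 8, Red 3, Silver 5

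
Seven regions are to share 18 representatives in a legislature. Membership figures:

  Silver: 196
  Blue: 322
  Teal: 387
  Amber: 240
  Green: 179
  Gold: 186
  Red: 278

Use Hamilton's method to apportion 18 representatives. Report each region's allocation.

Standard divisor: 1788 ÷ 18 ≈ 99.333.
Standard quotas: Silver 1.973, Blue 3.242, Teal 3.896, Amber 2.416, Green 1.802, Gold 1.872, Red 2.799.
Lower quotas: Silver 1, Blue 3, Teal 3, Amber 2, Green 1, Gold 1, Red 2 (sum 13, leaving 5 seats).
Remainders in descending order: Silver 0.973, Teal 0.896, Gold 0.872, Green 0.802, Red 0.799, Amber 0.416, Blue 0.242.
Largest remainders: Silver, Teal, Gold, Green, Red receive the extra seats.

Silver 2, Blue 3, Teal 4, Amber 2, Green 2, Gold 2, Red 3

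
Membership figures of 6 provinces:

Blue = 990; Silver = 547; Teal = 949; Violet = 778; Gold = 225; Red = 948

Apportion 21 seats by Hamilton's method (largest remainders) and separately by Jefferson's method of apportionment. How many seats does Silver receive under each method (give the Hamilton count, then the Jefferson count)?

3 and 2

Hamilton: Blue 5, Silver 3, Teal 4, Violet 4, Gold 1, Red 4.
Jefferson: Blue 5, Silver 2, Teal 5, Violet 4, Gold 1, Red 4.
Silver gets 3 under Hamilton and 2 under Jefferson.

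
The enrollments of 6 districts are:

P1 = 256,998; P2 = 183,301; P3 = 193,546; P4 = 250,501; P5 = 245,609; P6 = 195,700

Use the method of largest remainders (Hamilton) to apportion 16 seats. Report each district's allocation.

Total 1325655; standard divisor 1325655/16 ≈ 82853.438.
Standard quotas: P1 3.1018, P2 2.2124, P3 2.3360, P4 3.0234, P5 2.9644, P6 2.3620.
Lower quotas: P1 3, P2 2, P3 2, P4 3, P5 2, P6 2 (sum 14, leaving 2 seats).
Remainders in descending order: P5 0.9644, P6 0.3620, P3 0.3360, P2 0.2124, P1 0.1018, P4 0.0234.
The surplus seats go to P5, P6.

P1: 3, P2: 2, P3: 2, P4: 3, P5: 3, P6: 3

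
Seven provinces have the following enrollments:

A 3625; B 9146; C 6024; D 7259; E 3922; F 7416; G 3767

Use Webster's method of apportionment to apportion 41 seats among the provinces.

Standard divisor 41159/41 ≈ 1003.878; standard quotas: A 3.611, B 9.111, C 6.001, D 7.231, E 3.907, F 7.387, G 3.752.
Rounding to the nearest integer gives A 4, B 9, C 6, D 7, E 4, F 7, G 4 — total 41, matching the house size, so no adjustment is needed.

A 4, B 9, C 6, D 7, E 4, F 7, G 4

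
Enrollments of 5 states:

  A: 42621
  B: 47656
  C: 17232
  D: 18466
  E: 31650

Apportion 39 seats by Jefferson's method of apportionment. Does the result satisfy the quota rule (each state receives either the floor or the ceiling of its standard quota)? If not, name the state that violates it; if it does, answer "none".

Standard quotas: A 10.545, B 11.791, C 4.264, D 4.569, E 7.831.
Jefferson allocation: A 11, B 12, C 4, D 4, E 8.
Every allocation lies between the lower and upper quota.

none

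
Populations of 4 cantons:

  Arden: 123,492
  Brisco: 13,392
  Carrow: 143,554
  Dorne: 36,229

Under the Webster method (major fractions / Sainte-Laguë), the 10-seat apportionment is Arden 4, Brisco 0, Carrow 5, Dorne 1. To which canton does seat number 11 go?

Priority for the next seat is population ÷ (current seats + 0.5).
Priorities: Arden 27442.667, Brisco 26784.000, Carrow 26100.727, Dorne 24152.667.
Highest priority: Arden.

Arden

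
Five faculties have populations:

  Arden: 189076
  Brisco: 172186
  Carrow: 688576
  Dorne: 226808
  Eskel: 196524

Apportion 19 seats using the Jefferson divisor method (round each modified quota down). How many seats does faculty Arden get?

Standard divisor 1473170/19 ≈ 77535.263; standard quotas: Arden 2.439, Brisco 2.221, Carrow 8.881, Dorne 2.925, Eskel 2.535.
Rounding down gives 2, 2, 8, 2, 2 = 16 seats, so the divisor must be adjusted.
With modified divisor 67200: modified quotas Arden 2.814, Brisco 2.562, Carrow 10.247, Dorne 3.375, Eskel 2.924.
Rounding down: Arden 2, Brisco 2, Carrow 10, Dorne 3, Eskel 2 (total 19).
Arden receives 2.

2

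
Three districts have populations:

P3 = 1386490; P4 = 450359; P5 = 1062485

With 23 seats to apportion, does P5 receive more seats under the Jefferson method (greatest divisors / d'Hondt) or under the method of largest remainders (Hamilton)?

Jefferson

Jefferson: P3 11, P4 3, P5 9.
Hamilton: P3 11, P4 4, P5 8.
P5 gets 9 under Jefferson and 8 under Hamilton.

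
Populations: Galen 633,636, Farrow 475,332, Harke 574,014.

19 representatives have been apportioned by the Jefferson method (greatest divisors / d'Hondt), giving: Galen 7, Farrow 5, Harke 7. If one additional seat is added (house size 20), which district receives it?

Priority for the next seat is population ÷ (current seats + 1).
Priorities: Galen 79204.500, Farrow 79222.000, Harke 71751.750.
Highest priority: Farrow.

Farrow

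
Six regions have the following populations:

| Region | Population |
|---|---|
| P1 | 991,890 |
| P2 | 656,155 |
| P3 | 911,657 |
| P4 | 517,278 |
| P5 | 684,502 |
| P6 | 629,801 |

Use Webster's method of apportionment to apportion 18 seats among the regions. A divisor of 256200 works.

P1 4, P2 3, P3 4, P4 2, P5 3, P6 2

With modified divisor 256200: modified quotas P1 3.872, P2 2.561, P3 3.558, P4 2.019, P5 2.672, P6 2.458.
Rounding to the nearest integer: P1 4, P2 3, P3 4, P4 2, P5 3, P6 2 (total 18).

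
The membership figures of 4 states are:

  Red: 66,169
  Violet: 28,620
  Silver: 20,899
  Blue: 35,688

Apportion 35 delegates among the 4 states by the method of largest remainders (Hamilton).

Total 151376; standard divisor 151376/35 ≈ 4325.029.
Standard quotas: Red 15.2991, Violet 6.6173, Silver 4.8321, Blue 8.2515.
Lower quotas: Red 15, Violet 6, Silver 4, Blue 8 (sum 33, leaving 2 seats).
Remainders in descending order: Silver 0.8321, Violet 0.6173, Red 0.2991, Blue 0.2515.
Largest remainders: Silver, Violet receive the extra seats.

Red 15, Violet 7, Silver 5, Blue 8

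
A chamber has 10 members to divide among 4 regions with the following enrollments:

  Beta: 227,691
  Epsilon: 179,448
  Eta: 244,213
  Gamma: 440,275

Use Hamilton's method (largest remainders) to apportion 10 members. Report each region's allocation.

Beta=2, Epsilon=2, Eta=2, Gamma=4

Standard divisor: 1091627 ÷ 10 ≈ 109162.7.
Standard quotas: Beta 2.0858, Epsilon 1.6439, Eta 2.2371, Gamma 4.0332.
Lower quotas: Beta 2, Epsilon 1, Eta 2, Gamma 4 (sum 9, leaving 1 seat).
Remainders in descending order: Epsilon 0.6439, Eta 0.2371, Beta 0.0858, Gamma 0.0332.
Largest remainder: Epsilon receives the extra seat.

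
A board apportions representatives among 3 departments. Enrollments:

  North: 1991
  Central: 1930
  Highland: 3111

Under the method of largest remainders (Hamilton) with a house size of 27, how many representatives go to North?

8

Total 7032; standard divisor 7032/27 ≈ 260.444.
Standard quotas: North 7.645, Central 7.410, Highland 11.945.
Lower quotas: North 7, Central 7, Highland 11 (sum 25, leaving 2 seats).
Remainders in descending order: Highland 0.945, North 0.645, Central 0.410.
Largest remainders: Highland, North receive the extra seats.
North receives 8.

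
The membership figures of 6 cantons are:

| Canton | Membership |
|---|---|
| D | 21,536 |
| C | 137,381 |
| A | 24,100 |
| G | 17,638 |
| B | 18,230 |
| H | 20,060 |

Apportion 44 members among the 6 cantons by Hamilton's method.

D: 4; C: 25; A: 5; G: 3; B: 3; H: 4

Standard divisor: 238945 ÷ 44 ≈ 5430.568.
Standard quotas: D 3.9657, C 25.2977, A 4.4378, G 3.2479, B 3.3569, H 3.6939.
Lower quotas: D 3, C 25, A 4, G 3, B 3, H 3 (sum 41, leaving 3 seats).
Remainders in descending order: D 0.9657, H 0.6939, A 0.4378, B 0.3569, C 0.2977, G 0.2479.
Largest remainders: D, H, A receive the extra seats.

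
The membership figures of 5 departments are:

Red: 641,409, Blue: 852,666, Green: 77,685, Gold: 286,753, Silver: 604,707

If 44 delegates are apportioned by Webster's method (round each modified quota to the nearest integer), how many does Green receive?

Standard divisor 2463220/44 ≈ 55982.273; standard quotas: Red 11.457, Blue 15.231, Green 1.388, Gold 5.122, Silver 10.802.
Rounding to the nearest integer gives 11, 15, 1, 5, 11 = 43 seats, so the divisor must be adjusted.
With modified divisor 55400: modified quotas Red 11.578, Blue 15.391, Green 1.402, Gold 5.176, Silver 10.915.
Rounding to the nearest integer: Red 12, Blue 15, Green 1, Gold 5, Silver 11 (total 44).
Green receives 1.

1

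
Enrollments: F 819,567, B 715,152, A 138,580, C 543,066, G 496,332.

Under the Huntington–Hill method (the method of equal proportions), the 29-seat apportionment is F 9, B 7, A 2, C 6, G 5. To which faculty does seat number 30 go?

Priority for the next seat is population ÷ (√(s·(s+1))).
Priorities: F 86389.947, B 95566.206, A 56575.048, C 83796.903, G 90617.411.
Highest priority: B.

B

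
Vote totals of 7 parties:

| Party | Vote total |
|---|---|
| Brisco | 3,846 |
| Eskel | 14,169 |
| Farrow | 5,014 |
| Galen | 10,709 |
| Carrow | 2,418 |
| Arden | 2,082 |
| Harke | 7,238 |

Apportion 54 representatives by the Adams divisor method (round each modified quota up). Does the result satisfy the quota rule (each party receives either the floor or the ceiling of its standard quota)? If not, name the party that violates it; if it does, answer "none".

none

Standard quotas: Brisco 4.567, Eskel 16.825, Farrow 5.954, Galen 12.716, Carrow 2.871, Arden 2.472, Harke 8.595.
Adams allocation: Brisco 5, Eskel 16, Farrow 6, Galen 12, Carrow 3, Arden 3, Harke 9.
Every allocation lies between the lower and upper quota.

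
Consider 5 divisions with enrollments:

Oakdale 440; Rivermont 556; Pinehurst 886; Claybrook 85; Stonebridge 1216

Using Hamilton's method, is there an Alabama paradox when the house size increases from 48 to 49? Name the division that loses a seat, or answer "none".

At 48 seats: Oakdale 7, Rivermont 9, Pinehurst 13, Claybrook 1, Stonebridge 18.
At 49 seats: Oakdale 7, Rivermont 8, Pinehurst 14, Claybrook 1, Stonebridge 19.
Rivermont drops from 9 to 8.

Rivermont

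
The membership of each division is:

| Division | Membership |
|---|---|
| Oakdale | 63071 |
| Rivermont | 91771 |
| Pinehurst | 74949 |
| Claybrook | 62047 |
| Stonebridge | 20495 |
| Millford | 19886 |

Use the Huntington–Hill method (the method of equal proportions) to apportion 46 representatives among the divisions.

Oakdale=9; Rivermont=13; Pinehurst=10; Claybrook=8; Stonebridge=3; Millford=3

With divisor 7330: modified quotas Oakdale 8.605, Rivermont 12.520, Pinehurst 10.225, Claybrook 8.465, Stonebridge 2.796, Millford 2.713.
Geometric-mean thresholds: Oakdale √(8·9)=8.485, Rivermont √(12·13)=12.490, Pinehurst √(10·11)=10.488, Claybrook √(8·9)=8.485, Stonebridge √(2·3)=2.449, Millford √(2·3)=2.449.
Each quota rounded against its threshold gives Oakdale 9, Rivermont 13, Pinehurst 10, Claybrook 8, Stonebridge 3, Millford 3 (total 46).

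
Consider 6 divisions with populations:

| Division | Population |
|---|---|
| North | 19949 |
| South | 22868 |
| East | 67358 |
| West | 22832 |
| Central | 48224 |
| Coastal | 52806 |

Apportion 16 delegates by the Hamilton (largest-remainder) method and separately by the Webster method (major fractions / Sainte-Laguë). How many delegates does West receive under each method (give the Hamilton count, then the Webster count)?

1 and 2

Hamilton: North 1, South 2, East 5, West 1, Central 3, Coastal 4.
Webster: North 1, South 2, East 4, West 2, Central 3, Coastal 4.
West gets 1 under Hamilton and 2 under Webster.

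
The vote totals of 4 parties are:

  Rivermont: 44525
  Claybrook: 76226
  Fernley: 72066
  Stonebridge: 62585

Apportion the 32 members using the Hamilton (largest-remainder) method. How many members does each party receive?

Rivermont=6, Claybrook=9, Fernley=9, Stonebridge=8

Standard divisor: 255402 ÷ 32 ≈ 7981.312.
Standard quotas: Rivermont 5.5787, Claybrook 9.5506, Fernley 9.0293, Stonebridge 7.8414.
Lower quotas: Rivermont 5, Claybrook 9, Fernley 9, Stonebridge 7 (sum 30, leaving 2 seats).
Remainders in descending order: Stonebridge 0.8414, Rivermont 0.5787, Claybrook 0.5506, Fernley 0.0293.
Largest remainders: Stonebridge, Rivermont receive the extra seats.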